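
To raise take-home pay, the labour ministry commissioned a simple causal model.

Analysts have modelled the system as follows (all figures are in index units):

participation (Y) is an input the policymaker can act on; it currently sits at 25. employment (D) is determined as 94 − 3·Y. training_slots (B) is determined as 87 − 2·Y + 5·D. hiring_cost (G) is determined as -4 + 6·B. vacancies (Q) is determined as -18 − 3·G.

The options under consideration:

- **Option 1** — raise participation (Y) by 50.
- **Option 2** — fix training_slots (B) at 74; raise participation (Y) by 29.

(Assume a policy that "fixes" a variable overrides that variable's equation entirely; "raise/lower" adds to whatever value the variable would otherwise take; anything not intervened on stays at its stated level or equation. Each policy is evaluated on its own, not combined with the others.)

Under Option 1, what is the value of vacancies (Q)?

Option 1 (Y + 50):
  Y = 25 + 50 = 75
  D = 94 − 3·75 = -131
  B = 87 − 2·75 + 5·(-131) = -718
  G = -4 + 6·(-718) = -4312
  Q = -18 − 3·(-4312) = 12918

12918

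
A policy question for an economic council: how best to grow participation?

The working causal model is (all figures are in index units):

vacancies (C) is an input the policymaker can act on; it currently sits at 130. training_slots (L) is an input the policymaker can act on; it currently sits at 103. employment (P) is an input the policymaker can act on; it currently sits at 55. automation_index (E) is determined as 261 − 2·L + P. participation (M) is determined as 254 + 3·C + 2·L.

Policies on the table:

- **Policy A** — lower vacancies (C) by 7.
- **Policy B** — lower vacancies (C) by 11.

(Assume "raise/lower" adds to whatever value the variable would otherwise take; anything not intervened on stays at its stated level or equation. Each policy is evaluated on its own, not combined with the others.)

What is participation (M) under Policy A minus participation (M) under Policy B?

Policy A (C − 7):
  C = 130 − 7 = 123
  L = 103
  M = 254 + 3·123 + 2·103 = 829
Policy B (C − 11):
  C = 130 − 11 = 119
  L = 103
  M = 254 + 3·119 + 2·103 = 817
M: 829 − 817 = 12

12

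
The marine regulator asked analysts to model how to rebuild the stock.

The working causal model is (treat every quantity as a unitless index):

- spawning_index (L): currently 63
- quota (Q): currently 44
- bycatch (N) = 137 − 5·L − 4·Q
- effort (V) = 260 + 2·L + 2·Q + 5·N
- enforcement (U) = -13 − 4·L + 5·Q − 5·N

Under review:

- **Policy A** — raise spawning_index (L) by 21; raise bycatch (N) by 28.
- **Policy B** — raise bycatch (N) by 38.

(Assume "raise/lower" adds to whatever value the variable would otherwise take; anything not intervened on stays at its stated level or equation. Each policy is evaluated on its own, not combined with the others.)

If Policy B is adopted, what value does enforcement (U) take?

Policy B (N + 38):
  L = 63
  Q = 44
  N = 137 − 5·63 − 4·44 (+38 from intervention) = -316
  U = -13 − 4·63 + 5·44 − 5·(-316) = 1535

1535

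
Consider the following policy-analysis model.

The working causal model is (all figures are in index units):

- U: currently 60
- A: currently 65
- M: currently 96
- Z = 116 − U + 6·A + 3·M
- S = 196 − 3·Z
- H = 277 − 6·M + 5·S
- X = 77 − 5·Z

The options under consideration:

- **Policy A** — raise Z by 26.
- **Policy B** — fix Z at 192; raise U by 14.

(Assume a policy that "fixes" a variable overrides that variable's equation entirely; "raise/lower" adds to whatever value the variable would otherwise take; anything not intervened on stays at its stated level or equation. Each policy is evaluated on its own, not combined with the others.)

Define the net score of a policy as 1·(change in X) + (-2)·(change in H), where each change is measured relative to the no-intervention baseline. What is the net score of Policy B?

Baseline:
  U = 60
  A = 65
  M = 96
  Z = 116 − 60 + 6·65 + 3·96 = 734
  S = 196 − 3·734 = -2006
  H = 277 − 6·96 + 5·(-2006) = -10329
  X = 77 − 5·734 = -3593
Policy B (Z := 192, U + 14):
  U = 60 + 14 = 74
  A = 65
  M = 96
  Z = 192
  S = 196 − 3·192 = -380
  H = 277 − 6·96 + 5·(-380) = -2199
  X = 77 − 5·192 = -883
ΔX = -883 − (-3593) = 2710; ΔH = -2199 − (-10329) = 8130
Score = 1·2710 + (-2)·8130 = -13550

-13550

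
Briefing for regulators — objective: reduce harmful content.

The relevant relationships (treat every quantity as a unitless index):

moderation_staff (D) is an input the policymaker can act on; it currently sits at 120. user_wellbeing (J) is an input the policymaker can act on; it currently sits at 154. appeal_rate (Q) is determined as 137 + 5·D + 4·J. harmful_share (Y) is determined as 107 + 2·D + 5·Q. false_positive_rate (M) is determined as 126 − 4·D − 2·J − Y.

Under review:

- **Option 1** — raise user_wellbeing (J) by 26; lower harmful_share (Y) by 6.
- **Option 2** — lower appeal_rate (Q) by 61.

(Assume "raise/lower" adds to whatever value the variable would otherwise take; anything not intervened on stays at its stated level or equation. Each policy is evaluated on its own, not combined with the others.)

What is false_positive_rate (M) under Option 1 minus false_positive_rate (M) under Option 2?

Option 1 (J + 26, Y − 6):
  D = 120
  J = 154 + 26 = 180
  Q = 137 + 5·120 + 4·180 = 1457
  Y = 107 + 2·120 + 5·1457 (−6 from intervention) = 7626
  M = 126 − 4·120 − 2·180 − 7626 = -8340
Option 2 (Q − 61):
  D = 120
  J = 154
  Q = 137 + 5·120 + 4·154 (−61 from intervention) = 1292
  Y = 107 + 2·120 + 5·1292 = 6807
  M = 126 − 4·120 − 2·154 − 6807 = -7469
M: -8340 − (-7469) = -871

-871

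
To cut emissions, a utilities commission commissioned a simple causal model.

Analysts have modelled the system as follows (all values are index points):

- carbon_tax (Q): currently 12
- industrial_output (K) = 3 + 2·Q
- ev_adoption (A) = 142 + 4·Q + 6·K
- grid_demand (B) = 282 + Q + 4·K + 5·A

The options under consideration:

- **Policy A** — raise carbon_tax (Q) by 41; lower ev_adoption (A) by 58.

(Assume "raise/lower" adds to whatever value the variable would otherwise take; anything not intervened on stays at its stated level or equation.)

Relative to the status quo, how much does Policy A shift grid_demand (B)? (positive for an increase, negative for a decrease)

Baseline:
  Q = 12
  K = 3 + 2·12 = 27
  A = 142 + 4·12 + 6·27 = 352
  B = 282 + 12 + 4·27 + 5·352 = 2162
Policy A (Q + 41, A − 58):
  Q = 12 + 41 = 53
  K = 3 + 2·53 = 109
  A = 142 + 4·53 + 6·109 (−58 from intervention) = 950
  B = 282 + 53 + 4·109 + 5·950 = 5521
Change in B: 5521 − 2162 = 3359

3359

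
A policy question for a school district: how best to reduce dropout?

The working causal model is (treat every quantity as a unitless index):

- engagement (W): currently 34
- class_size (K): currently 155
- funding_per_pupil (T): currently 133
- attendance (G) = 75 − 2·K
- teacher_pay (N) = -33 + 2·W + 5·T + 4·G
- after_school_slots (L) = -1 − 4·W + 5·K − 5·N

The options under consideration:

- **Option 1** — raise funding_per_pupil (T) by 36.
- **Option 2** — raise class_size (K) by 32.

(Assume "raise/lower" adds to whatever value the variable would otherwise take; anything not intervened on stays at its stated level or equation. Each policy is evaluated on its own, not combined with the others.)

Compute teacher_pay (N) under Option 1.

-60

Option 1 (T + 36):
  W = 34
  K = 155
  T = 133 + 36 = 169
  G = 75 − 2·155 = -235
  N = -33 + 2·34 + 5·169 + 4·(-235) = -60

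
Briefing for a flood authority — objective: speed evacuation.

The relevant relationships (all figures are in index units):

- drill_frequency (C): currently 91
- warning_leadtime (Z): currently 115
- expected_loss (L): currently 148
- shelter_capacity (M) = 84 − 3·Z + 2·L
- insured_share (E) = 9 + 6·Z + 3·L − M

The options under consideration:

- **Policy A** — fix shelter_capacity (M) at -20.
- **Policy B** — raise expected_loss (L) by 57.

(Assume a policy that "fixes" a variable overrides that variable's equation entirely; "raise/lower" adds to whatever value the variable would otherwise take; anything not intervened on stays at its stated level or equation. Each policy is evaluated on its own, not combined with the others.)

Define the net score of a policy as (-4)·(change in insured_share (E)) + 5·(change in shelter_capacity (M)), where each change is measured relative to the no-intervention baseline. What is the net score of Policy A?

-495

Baseline:
  Z = 115
  L = 148
  M = 84 − 3·115 + 2·148 = 35
  E = 9 + 6·115 + 3·148 − 35 = 1108
Policy A (M := -20):
  Z = 115
  L = 148
  M = -20
  E = 9 + 6·115 + 3·148 − (-20) = 1163
ΔE = 1163 − 1108 = 55; ΔM = -20 − 35 = -55
Score = (-4)·55 + 5·(-55) = -495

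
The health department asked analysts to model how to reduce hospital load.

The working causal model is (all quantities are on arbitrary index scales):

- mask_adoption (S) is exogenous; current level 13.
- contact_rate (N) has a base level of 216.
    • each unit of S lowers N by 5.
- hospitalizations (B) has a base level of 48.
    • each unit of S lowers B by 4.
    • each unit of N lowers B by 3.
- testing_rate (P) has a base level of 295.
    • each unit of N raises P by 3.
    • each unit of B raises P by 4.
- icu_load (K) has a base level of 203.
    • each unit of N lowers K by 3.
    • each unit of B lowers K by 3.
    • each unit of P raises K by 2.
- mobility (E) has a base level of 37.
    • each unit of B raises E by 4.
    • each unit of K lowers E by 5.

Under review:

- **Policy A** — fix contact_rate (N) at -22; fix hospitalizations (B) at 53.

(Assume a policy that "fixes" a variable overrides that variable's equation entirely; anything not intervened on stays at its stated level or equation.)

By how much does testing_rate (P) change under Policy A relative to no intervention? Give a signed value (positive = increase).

1521

Baseline:
  S = 13
  N = 216 − 5·13 = 151
  B = 48 − 4·13 − 3·151 = -457
  P = 295 + 3·151 + 4·(-457) = -1080
Policy A (N := -22, B := 53):
  S = 13
  N = -22
  B = 53
  P = 295 + 3·(-22) + 4·53 = 441
Change in P: 441 − (-1080) = 1521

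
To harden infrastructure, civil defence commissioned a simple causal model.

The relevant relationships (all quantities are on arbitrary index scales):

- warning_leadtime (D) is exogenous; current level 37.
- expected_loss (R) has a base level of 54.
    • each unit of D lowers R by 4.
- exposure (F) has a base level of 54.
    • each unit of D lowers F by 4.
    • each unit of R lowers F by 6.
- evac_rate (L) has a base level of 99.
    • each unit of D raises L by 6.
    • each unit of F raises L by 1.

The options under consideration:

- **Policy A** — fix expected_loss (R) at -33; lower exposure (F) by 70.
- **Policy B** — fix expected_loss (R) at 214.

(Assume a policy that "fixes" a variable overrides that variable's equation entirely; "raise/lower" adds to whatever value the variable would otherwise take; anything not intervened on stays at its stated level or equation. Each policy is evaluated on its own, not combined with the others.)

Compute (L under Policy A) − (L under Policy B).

Policy A (R := -33, F − 70):
  D = 37
  R = -33
  F = 54 − 4·37 − 6·(-33) (−70 from intervention) = 34
  L = 99 + 6·37 + 34 = 355
Policy B (R := 214):
  D = 37
  R = 214
  F = 54 − 4·37 − 6·214 = -1378
  L = 99 + 6·37 + (-1378) = -1057
L: 355 − (-1057) = 1412

1412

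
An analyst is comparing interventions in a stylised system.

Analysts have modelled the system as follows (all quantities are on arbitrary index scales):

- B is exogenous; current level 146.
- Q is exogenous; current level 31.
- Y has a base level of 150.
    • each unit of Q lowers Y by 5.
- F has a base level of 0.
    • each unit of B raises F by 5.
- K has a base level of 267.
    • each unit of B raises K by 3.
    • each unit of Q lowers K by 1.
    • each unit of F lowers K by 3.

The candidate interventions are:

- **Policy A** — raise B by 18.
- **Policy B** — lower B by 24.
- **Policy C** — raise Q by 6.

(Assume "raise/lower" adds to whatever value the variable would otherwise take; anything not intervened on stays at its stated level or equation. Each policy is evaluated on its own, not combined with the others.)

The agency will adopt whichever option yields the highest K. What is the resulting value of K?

Policy A (B + 18):
  B = 146 + 18 = 164
  Q = 31
  F = 0 + 5·164 = 820
  K = 267 + 3·164 − 31 − 3·820 = -1732
Policy B (B − 24):
  B = 146 − 24 = 122
  Q = 31
  F = 0 + 5·122 = 610
  K = 267 + 3·122 − 31 − 3·610 = -1228
Policy C (Q + 6):
  B = 146
  Q = 31 + 6 = 37
  F = 0 + 5·146 = 730
  K = 267 + 3·146 − 37 − 3·730 = -1522
Comparing — Policy A: K=-1732, Policy B: K=-1228, Policy C: K=-1522. Highest is -1228 (Policy B).

-1228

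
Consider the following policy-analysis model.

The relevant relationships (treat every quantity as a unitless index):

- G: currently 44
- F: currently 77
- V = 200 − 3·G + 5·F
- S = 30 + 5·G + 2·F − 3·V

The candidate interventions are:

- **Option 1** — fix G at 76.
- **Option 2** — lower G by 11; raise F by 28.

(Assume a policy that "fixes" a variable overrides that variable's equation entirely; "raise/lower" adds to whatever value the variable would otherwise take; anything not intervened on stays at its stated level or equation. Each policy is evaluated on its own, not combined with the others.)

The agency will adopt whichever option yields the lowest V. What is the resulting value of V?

357

Option 1 (G := 76):
  G = 76
  F = 77
  V = 200 − 3·76 + 5·77 = 357
Option 2 (G − 11, F + 28):
  G = 44 − 11 = 33
  F = 77 + 28 = 105
  V = 200 − 3·33 + 5·105 = 626
Comparing — Option 1: V=357, Option 2: V=626. Lowest is 357 (Option 1).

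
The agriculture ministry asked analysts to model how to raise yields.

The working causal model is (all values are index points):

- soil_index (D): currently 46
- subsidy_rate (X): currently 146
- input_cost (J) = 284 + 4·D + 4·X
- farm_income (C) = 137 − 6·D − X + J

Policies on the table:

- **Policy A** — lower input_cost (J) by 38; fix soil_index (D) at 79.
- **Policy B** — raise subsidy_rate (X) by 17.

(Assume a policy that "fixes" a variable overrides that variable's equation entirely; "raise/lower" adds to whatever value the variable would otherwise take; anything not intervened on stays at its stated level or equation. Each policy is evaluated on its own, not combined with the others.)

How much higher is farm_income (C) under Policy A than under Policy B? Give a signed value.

Policy A (J − 38, D := 79):
  D = 79
  X = 146
  J = 284 + 4·79 + 4·146 (−38 from intervention) = 1146
  C = 137 − 6·79 − 146 + 1146 = 663
Policy B (X + 17):
  D = 46
  X = 146 + 17 = 163
  J = 284 + 4·46 + 4·163 = 1120
  C = 137 − 6·46 − 163 + 1120 = 818
C: 663 − 818 = -155

-155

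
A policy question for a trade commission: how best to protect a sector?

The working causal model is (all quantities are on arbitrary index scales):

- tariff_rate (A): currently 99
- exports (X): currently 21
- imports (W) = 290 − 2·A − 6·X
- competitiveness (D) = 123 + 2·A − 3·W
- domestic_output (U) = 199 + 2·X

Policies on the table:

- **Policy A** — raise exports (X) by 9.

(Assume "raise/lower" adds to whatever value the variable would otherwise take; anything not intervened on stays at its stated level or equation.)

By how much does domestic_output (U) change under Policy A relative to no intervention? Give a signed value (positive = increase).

18

Baseline:
  X = 21
  U = 199 + 2·21 = 241
Policy A (X + 9):
  X = 21 + 9 = 30
  U = 199 + 2·30 = 259
Change in U: 259 − 241 = 18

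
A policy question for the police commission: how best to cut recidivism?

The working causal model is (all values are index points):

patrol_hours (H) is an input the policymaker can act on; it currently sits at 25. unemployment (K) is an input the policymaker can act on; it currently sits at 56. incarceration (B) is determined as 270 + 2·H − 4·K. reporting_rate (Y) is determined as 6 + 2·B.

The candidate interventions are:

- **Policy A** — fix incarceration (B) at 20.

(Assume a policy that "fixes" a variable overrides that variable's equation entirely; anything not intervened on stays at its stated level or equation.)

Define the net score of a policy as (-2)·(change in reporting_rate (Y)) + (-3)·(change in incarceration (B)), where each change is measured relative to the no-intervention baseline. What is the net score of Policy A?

Baseline:
  H = 25
  K = 56
  B = 270 + 2·25 − 4·56 = 96
  Y = 6 + 2·96 = 198
Policy A (B := 20):
  H = 25
  K = 56
  B = 20
  Y = 6 + 2·20 = 46
ΔY = 46 − 198 = -152; ΔB = 20 − 96 = -76
Score = (-2)·(-152) + (-3)·(-76) = 532

532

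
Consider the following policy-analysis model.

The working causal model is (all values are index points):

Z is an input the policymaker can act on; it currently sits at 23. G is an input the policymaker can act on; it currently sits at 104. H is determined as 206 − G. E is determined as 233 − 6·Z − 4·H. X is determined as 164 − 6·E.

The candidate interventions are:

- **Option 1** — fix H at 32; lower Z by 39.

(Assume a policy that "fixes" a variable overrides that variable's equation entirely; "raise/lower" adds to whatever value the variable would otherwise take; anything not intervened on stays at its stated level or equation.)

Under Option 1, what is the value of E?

Option 1 (H := 32, Z − 39):
  Z = 23 − 39 = -16
  G = 104
  H = 32
  E = 233 − 6·(-16) − 4·32 = 201

201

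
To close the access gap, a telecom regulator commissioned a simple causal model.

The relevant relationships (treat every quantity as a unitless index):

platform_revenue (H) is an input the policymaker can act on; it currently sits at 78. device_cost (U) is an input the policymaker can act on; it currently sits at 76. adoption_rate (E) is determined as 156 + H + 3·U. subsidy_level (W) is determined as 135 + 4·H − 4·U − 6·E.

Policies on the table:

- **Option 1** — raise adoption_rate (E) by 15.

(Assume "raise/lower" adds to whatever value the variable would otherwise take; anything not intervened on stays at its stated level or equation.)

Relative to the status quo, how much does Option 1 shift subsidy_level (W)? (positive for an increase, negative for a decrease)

Baseline:
  H = 78
  U = 76
  E = 156 + 78 + 3·76 = 462
  W = 135 + 4·78 − 4·76 − 6·462 = -2629
Option 1 (E + 15):
  H = 78
  U = 76
  E = 156 + 78 + 3·76 (+15 from intervention) = 477
  W = 135 + 4·78 − 4·76 − 6·477 = -2719
Change in W: -2719 − (-2629) = -90

-90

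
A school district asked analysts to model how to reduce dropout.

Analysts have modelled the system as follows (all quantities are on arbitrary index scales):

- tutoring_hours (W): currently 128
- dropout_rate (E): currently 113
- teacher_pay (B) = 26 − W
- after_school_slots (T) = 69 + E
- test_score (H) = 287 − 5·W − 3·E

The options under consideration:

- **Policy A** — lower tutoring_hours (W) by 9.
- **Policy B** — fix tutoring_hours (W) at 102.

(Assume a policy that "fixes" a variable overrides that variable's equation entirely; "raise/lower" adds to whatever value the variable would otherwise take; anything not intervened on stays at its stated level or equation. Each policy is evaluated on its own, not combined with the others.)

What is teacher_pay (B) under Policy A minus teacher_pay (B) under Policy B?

-17

Policy A (W − 9):
  W = 128 − 9 = 119
  B = 26 − 119 = -93
Policy B (W := 102):
  W = 102
  B = 26 − 102 = -76
B: -93 − (-76) = -17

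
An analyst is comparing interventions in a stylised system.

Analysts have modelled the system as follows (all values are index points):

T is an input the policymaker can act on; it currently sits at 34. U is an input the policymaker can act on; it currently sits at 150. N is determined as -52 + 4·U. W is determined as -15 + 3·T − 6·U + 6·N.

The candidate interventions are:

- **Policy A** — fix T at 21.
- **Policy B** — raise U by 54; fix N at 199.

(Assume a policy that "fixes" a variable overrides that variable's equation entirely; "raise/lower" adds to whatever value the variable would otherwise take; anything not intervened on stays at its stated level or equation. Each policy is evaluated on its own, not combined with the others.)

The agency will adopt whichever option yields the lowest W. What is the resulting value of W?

57

Policy A (T := 21):
  T = 21
  U = 150
  N = -52 + 4·150 = 548
  W = -15 + 3·21 − 6·150 + 6·548 = 2436
Policy B (U + 54, N := 199):
  T = 34
  U = 150 + 54 = 204
  N = 199
  W = -15 + 3·34 − 6·204 + 6·199 = 57
Comparing — Policy A: W=2436, Policy B: W=57. Lowest is 57 (Policy B).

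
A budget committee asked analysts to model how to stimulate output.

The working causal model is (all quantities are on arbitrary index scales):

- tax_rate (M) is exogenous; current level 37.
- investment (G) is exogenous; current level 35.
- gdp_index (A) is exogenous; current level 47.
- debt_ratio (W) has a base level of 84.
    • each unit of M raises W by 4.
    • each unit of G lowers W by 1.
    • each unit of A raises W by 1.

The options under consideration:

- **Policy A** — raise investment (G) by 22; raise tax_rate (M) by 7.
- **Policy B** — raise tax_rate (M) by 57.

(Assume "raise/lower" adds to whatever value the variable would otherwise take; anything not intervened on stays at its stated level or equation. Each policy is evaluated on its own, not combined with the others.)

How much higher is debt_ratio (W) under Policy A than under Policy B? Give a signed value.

Policy A (G + 22, M + 7):
  M = 37 + 7 = 44
  G = 35 + 22 = 57
  A = 47
  W = 84 + 4·44 − 57 + 47 = 250
Policy B (M + 57):
  M = 37 + 57 = 94
  G = 35
  A = 47
  W = 84 + 4·94 − 35 + 47 = 472
W: 250 − 472 = -222

-222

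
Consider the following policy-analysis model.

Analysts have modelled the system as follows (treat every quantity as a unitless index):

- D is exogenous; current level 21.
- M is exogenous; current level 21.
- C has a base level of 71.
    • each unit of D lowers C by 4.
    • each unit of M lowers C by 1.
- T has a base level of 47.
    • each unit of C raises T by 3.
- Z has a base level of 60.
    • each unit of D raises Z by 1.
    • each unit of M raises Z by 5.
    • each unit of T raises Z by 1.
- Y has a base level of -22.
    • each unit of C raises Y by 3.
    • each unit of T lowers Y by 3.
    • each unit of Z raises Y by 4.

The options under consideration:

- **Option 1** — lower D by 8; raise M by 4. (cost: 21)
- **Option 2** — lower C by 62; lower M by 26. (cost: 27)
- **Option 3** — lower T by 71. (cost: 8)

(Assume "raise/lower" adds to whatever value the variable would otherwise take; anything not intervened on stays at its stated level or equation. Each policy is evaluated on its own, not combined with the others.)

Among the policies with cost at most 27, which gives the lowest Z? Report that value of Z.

-107

Option 1 (D − 8, M + 4):
  D = 21 − 8 = 13
  M = 21 + 4 = 25
  C = 71 − 4·13 − 25 = -6
  T = 47 + 3·(-6) = 29
  Z = 60 + 13 + 5·25 + 29 = 227
Option 2 (C − 62, M − 26):
  D = 21
  M = 21 − 26 = -5
  C = 71 − 4·21 − (-5) (−62 from intervention) = -70
  T = 47 + 3·(-70) = -163
  Z = 60 + 21 + 5·(-5) + (-163) = -107
Option 3 (T − 71):
  D = 21
  M = 21
  C = 71 − 4·21 − 21 = -34
  T = 47 + 3·(-34) (−71 from intervention) = -126
  Z = 60 + 21 + 5·21 + (-126) = 60
Comparing — Option 1: Z=227, Option 2: Z=-107, Option 3: Z=60. Lowest is -107 (Option 2).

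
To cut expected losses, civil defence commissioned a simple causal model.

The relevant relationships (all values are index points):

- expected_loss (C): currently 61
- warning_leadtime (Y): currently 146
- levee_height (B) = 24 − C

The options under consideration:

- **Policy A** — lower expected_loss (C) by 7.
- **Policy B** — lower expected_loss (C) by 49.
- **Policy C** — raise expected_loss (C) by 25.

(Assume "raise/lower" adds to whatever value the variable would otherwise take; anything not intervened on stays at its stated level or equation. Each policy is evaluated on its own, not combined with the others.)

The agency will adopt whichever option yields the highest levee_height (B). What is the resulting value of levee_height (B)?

12

Policy A (C − 7):
  C = 61 − 7 = 54
  B = 24 − 54 = -30
Policy B (C − 49):
  C = 61 − 49 = 12
  B = 24 − 12 = 12
Policy C (C + 25):
  C = 61 + 25 = 86
  B = 24 − 86 = -62
Comparing — Policy A: B=-30, Policy B: B=12, Policy C: B=-62. Highest is 12 (Policy B).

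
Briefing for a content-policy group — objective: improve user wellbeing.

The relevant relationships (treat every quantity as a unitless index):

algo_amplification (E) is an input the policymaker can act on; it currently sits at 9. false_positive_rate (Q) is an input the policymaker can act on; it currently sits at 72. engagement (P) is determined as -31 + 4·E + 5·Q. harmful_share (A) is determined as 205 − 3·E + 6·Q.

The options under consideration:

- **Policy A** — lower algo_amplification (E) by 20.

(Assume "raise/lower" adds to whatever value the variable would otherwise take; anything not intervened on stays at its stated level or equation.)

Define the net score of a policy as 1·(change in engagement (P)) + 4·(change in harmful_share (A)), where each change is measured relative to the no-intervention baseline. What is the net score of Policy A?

160

Baseline:
  E = 9
  Q = 72
  P = -31 + 4·9 + 5·72 = 365
  A = 205 − 3·9 + 6·72 = 610
Policy A (E − 20):
  E = 9 − 20 = -11
  Q = 72
  P = -31 + 4·(-11) + 5·72 = 285
  A = 205 − 3·(-11) + 6·72 = 670
ΔP = 285 − 365 = -80; ΔA = 670 − 610 = 60
Score = 1·(-80) + 4·60 = 160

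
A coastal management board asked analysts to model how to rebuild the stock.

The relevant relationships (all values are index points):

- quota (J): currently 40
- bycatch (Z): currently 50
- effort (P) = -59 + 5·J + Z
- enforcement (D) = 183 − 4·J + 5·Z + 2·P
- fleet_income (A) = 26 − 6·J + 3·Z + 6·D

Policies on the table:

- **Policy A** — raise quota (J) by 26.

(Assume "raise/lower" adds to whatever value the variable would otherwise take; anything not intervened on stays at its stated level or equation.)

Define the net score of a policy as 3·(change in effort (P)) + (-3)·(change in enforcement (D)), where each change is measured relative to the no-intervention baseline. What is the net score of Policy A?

Baseline:
  J = 40
  Z = 50
  P = -59 + 5·40 + 50 = 191
  D = 183 − 4·40 + 5·50 + 2·191 = 655
Policy A (J + 26):
  J = 40 + 26 = 66
  Z = 50
  P = -59 + 5·66 + 50 = 321
  D = 183 − 4·66 + 5·50 + 2·321 = 811
ΔP = 321 − 191 = 130; ΔD = 811 − 655 = 156
Score = 3·130 + (-3)·156 = -78

-78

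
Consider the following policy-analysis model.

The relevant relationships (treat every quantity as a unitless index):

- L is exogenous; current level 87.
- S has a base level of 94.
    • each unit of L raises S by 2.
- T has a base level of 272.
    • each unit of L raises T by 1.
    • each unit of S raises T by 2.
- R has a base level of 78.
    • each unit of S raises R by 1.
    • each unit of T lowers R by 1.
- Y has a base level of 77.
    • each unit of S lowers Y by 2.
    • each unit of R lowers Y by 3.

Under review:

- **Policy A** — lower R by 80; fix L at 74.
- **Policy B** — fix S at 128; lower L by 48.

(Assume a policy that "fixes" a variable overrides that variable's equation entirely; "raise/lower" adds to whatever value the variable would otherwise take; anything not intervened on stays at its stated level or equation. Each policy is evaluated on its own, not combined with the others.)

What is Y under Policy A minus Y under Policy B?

Policy A (R − 80, L := 74):
  L = 74
  S = 94 + 2·74 = 242
  T = 272 + 74 + 2·242 = 830
  R = 78 + 242 − 830 (−80 from intervention) = -590
  Y = 77 − 2·242 − 3·(-590) = 1363
Policy B (S := 128, L − 48):
  L = 87 − 48 = 39
  S = 128
  T = 272 + 39 + 2·128 = 567
  R = 78 + 128 − 567 = -361
  Y = 77 − 2·128 − 3·(-361) = 904
Y: 1363 − 904 = 459

459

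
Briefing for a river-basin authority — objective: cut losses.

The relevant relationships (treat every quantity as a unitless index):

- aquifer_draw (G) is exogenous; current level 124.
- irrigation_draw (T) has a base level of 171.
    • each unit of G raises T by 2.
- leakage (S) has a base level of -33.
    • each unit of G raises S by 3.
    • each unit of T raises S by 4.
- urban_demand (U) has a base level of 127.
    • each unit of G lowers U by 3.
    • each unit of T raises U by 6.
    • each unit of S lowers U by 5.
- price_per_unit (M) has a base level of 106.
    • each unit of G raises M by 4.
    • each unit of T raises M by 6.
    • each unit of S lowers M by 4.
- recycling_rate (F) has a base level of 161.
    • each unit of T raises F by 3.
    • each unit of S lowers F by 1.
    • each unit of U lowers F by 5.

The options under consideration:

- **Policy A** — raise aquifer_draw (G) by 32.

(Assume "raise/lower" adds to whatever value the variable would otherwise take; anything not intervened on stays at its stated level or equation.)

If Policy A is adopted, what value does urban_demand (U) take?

-9278

Policy A (G + 32):
  G = 124 + 32 = 156
  T = 171 + 2·156 = 483
  S = -33 + 3·156 + 4·483 = 2367
  U = 127 − 3·156 + 6·483 − 5·2367 = -9278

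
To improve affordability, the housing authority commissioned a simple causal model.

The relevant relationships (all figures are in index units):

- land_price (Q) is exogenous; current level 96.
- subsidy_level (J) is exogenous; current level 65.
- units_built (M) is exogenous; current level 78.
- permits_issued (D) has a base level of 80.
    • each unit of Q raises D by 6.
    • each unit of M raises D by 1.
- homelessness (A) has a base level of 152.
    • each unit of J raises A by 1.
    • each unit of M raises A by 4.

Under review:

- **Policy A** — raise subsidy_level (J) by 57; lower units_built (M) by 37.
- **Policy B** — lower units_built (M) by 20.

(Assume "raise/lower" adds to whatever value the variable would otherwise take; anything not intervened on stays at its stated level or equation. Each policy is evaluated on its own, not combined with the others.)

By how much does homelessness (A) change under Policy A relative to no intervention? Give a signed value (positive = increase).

Baseline:
  J = 65
  M = 78
  A = 152 + 65 + 4·78 = 529
Policy A (J + 57, M − 37):
  J = 65 + 57 = 122
  M = 78 − 37 = 41
  A = 152 + 122 + 4·41 = 438
Change in A: 438 − 529 = -91

-91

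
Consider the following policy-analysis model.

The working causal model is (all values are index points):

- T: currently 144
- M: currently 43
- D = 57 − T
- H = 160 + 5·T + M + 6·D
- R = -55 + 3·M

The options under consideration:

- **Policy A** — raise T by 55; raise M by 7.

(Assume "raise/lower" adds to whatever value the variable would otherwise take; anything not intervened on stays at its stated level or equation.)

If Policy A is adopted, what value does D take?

-142

Policy A (T + 55, M + 7):
  T = 144 + 55 = 199
  D = 57 − 199 = -142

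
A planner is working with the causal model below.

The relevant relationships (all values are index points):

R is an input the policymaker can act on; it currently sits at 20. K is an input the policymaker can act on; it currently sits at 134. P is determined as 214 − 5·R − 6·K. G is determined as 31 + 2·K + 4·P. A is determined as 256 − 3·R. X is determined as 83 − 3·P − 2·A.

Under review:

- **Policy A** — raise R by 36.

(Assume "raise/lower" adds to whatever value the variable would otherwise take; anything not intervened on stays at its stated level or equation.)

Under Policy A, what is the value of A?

88

Policy A (R + 36):
  R = 20 + 36 = 56
  A = 256 − 3·56 = 88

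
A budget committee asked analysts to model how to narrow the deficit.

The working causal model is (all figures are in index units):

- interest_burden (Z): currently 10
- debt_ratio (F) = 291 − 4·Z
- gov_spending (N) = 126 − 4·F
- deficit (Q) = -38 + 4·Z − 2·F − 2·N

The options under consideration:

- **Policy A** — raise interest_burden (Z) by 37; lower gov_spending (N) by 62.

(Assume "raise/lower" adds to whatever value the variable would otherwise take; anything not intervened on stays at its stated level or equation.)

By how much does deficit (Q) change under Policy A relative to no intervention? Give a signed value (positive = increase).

Baseline:
  Z = 10
  F = 291 − 4·10 = 251
  N = 126 − 4·251 = -878
  Q = -38 + 4·10 − 2·251 − 2·(-878) = 1256
Policy A (Z + 37, N − 62):
  Z = 10 + 37 = 47
  F = 291 − 4·47 = 103
  N = 126 − 4·103 (−62 from intervention) = -348
  Q = -38 + 4·47 − 2·103 − 2·(-348) = 640
Change in Q: 640 − 1256 = -616

-616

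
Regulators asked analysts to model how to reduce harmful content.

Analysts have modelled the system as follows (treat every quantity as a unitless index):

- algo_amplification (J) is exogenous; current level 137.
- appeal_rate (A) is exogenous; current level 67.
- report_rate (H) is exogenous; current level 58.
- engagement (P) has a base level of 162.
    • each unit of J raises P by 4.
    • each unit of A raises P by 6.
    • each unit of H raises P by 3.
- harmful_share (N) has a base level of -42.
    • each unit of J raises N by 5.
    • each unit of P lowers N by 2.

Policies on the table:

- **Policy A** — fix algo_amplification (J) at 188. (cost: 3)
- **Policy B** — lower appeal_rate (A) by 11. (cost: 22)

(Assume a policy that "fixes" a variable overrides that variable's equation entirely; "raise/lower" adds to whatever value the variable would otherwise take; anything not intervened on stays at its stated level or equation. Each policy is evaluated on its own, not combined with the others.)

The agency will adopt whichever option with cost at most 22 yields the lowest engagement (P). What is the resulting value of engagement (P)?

1220

Policy A (J := 188):
  J = 188
  A = 67
  H = 58
  P = 162 + 4·188 + 6·67 + 3·58 = 1490
Policy B (A − 11):
  J = 137
  A = 67 − 11 = 56
  H = 58
  P = 162 + 4·137 + 6·56 + 3·58 = 1220
Comparing — Policy A: P=1490, Policy B: P=1220. Lowest is 1220 (Policy B).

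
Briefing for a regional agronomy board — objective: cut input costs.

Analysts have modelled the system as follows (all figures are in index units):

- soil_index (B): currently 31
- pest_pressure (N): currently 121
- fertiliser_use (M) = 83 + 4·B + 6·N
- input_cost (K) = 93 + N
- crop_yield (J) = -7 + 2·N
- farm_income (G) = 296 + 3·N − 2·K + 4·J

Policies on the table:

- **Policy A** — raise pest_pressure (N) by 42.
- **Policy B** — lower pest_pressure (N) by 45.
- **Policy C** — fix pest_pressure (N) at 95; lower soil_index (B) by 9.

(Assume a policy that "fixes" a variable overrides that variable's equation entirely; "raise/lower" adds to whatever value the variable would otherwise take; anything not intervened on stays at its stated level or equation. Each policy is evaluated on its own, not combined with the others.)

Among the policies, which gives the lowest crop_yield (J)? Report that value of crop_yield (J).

Policy A (N + 42):
  N = 121 + 42 = 163
  J = -7 + 2·163 = 319
Policy B (N − 45):
  N = 121 − 45 = 76
  J = -7 + 2·76 = 145
Policy C (N := 95, B − 9):
  N = 95
  J = -7 + 2·95 = 183
Comparing — Policy A: J=319, Policy B: J=145, Policy C: J=183. Lowest is 145 (Policy B).

145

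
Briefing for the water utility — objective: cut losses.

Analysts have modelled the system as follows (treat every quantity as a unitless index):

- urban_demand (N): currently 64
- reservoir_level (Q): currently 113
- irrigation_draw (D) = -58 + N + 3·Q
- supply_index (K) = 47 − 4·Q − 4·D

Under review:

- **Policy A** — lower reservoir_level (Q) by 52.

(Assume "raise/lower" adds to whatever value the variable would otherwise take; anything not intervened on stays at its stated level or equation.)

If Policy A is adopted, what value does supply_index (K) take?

-953

Policy A (Q − 52):
  N = 64
  Q = 113 − 52 = 61
  D = -58 + 64 + 3·61 = 189
  K = 47 − 4·61 − 4·189 = -953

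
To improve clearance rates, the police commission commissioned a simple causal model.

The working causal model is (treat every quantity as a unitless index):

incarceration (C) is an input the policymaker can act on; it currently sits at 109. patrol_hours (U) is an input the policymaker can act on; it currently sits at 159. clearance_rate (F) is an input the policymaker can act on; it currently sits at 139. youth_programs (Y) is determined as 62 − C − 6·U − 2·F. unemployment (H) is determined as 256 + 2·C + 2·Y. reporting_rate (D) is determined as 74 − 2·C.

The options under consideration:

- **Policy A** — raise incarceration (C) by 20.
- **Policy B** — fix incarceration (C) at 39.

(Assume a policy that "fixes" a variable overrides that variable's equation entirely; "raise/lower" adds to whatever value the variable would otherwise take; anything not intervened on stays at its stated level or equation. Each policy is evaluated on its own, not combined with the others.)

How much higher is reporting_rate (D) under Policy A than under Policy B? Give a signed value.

-180

Policy A (C + 20):
  C = 109 + 20 = 129
  D = 74 − 2·129 = -184
Policy B (C := 39):
  C = 39
  D = 74 − 2·39 = -4
D: -184 − (-4) = -180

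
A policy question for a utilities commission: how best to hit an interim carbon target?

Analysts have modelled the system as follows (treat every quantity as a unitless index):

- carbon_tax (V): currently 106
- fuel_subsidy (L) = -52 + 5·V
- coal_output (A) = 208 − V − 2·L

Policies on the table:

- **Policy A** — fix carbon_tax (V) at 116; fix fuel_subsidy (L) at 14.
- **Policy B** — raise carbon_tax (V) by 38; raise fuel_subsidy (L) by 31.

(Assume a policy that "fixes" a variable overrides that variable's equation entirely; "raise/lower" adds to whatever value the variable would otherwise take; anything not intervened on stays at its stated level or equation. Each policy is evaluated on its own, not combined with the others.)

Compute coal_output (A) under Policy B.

Policy B (V + 38, L + 31):
  V = 106 + 38 = 144
  L = -52 + 5·144 (+31 from intervention) = 699
  A = 208 − 144 − 2·699 = -1334

-1334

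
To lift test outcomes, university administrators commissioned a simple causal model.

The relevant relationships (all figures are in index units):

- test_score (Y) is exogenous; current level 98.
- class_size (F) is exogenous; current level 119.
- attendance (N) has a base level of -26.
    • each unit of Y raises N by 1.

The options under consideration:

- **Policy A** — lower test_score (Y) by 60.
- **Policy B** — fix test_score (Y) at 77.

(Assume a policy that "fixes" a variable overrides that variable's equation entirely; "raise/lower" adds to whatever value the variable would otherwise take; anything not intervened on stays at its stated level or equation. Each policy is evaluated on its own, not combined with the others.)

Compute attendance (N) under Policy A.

Policy A (Y − 60):
  Y = 98 − 60 = 38
  N = -26 + 38 = 12

12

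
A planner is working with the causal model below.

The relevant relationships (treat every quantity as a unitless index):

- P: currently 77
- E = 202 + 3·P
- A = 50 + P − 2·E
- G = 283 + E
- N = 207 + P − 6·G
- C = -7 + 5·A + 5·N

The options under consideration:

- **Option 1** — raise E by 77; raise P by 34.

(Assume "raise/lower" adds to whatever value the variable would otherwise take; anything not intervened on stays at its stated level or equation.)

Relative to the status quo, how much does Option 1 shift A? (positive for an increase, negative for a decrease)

Baseline:
  P = 77
  E = 202 + 3·77 = 433
  A = 50 + 77 − 2·433 = -739
Option 1 (E + 77, P + 34):
  P = 77 + 34 = 111
  E = 202 + 3·111 (+77 from intervention) = 612
  A = 50 + 111 − 2·612 = -1063
Change in A: -1063 − (-739) = -324

-324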